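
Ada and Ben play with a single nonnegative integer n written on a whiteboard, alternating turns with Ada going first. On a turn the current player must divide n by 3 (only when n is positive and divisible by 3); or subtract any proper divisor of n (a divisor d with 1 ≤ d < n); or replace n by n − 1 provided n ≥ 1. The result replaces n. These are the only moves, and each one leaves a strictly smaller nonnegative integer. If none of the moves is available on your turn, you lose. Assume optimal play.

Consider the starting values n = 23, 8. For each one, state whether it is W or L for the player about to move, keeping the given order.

23: L, 8: W

Label each position W (a win for the player to move) or L (a loss). A position with no legal move is L; any other position is W exactly when some move reaches an L, and L when every move reaches a W.
n=0: no move → L
n=1: can move to 0, which is L ⇒ W
n=2: the only move is to 1(W), a W ⇒ L
n=3: can move to 2, which is L ⇒ W
n=4: can move to 2, which is L ⇒ W
n=5: the only move is to 4(W), a W ⇒ L
n=6: can move to 2, which is L ⇒ W
n=7: the only move is to 6(W), a W ⇒ L
n=8: can move to 7, which is L ⇒ W
n=9: moves to 3(W), 6(W), 8(W); every one is W ⇒ L
n=10: can move to 5, which is L ⇒ W
n=11: the only move is to 10(W), a W ⇒ L
n=12: can move to 9, which is L ⇒ W
n=13: the only move is to 12(W), a W ⇒ L
n=14: can move to 7, which is L ⇒ W
n=15: can move to 5, which is L ⇒ W
n=16: moves to 8(W), 12(W), 14(W), 15(W); every one is W ⇒ L
n=17: can move to 16, which is L ⇒ W
n=18: can move to 9, which is L ⇒ W
n=19: the only move is to 18(W), a W ⇒ L
n=20: can move to 16, which is L ⇒ W
n=21: can move to 7, which is L ⇒ W
n=22: can move to 11, which is L ⇒ W
n=23: the only move is to 22(W), a W ⇒ L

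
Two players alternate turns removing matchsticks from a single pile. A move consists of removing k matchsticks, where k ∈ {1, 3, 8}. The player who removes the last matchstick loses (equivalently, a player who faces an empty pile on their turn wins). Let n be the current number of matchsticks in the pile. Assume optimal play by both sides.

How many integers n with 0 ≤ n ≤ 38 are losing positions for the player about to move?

Classify positions by backward induction: terminal positions (no move available) are W. From any other position, the mover wins iff some move reaches an L.
n=0: no move; the opponent has just taken the last matchstick and therefore loses → W
n=1: →0(W) only, which is W, so L
n=2: →1(L), so W
n=3: →2(W), 0(W) — all W, so L
n=4: →3(L), so W
n=5: →4(W), 2(W) — all W, so L
n=6: →5(L), so W
n=7: →6(W), 4(W) — all W, so L
n=8: →7(L), so W
n=9: →1(L), so W
n=10: →7(L), so W
n=11: →3(L), so W
n=12: →11(W), 9(W), 4(W) — all W, so L
n=13: →12(L), so W
n=14: →13(W), 11(W), 6(W) — all W, so L
n=15: →14(L), so W
n=16: →15(W), 13(W), 8(W) — all W, so L
n=17: →16(L), so W
n=18: →17(W), 15(W), 10(W) — all W, so L
n=19: →18(L), so W
n=20: →12(L), so W
n=21: →18(L), so W
n=22: →14(L), so W
n=23: →22(W), 20(W), 15(W) — all W, so L
n=24: →23(L), so W
n=25: →24(W), 22(W), 17(W) — all W, so L
n=26: →25(L), so W
n=27: →26(W), 24(W), 19(W) — all W, so L
n=28: →27(L), so W
n=29: →28(W), 26(W), 21(W) — all W, so L
n=30: →29(L), so W
n=31: →23(L), so W
n=32: →29(L), so W
n=33: →25(L), so W
n=34: →33(W), 31(W), 26(W) — all W, so L
n=35: →34(L), so W
n=36: →35(W), 33(W), 28(W) — all W, so L
n=37: →36(L), so W
n=38: →37(W), 35(W), 30(W) — all W, so L
L entries with 0 ≤ n ≤ 38: n = 1, 3, 5, 7, 12, 14, 16, 18, 23, 25, 27, 29, 34, 36, 38; that makes 15.

15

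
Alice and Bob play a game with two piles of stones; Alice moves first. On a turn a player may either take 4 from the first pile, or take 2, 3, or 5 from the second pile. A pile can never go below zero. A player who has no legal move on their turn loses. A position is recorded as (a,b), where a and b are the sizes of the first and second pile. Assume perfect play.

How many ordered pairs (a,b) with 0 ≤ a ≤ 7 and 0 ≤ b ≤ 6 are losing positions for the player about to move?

Classify positions by backward induction: terminal positions (no move available) are L. From any other position, the mover wins iff some move reaches an L.
Every move lowers a or b (never raises either), so fill the grid row by row in increasing a, and left to right within a row: each cell's successors are then already labelled.
      b=0  b=1  b=2  b=3  b=4  b=5  b=6
a=0:    L    L    W    W    W    W    W
a=1:    L    L    W    W    W    W    W
a=2:    L    L    W    W    W    W    W
a=3:    L    L    W    W    W    W    W
a=4:    W    W    L    L    W    W    W
a=5:    W    W    L    L    W    W    W
a=6:    W    W    L    L    W    W    W
a=7:    W    W    L    L    W    W    W
Cells with no legal move (terminal, hence L): (0,0), (0,1), (1,0), (1,1), (2,0), (2,1), (3,0), (3,1).
The remaining L cells, each justified by listing all of its moves:
(4,2): only reaches (0,2)(W), (4,0)(W), all W → L
(4,3): only reaches (0,3)(W), (4,1)(W), (4,0)(W), all W → L
(5,2): only reaches (1,2)(W), (5,0)(W), all W → L
(5,3): only reaches (1,3)(W), (5,1)(W), (5,0)(W), all W → L
(6,2): only reaches (2,2)(W), (6,0)(W), all W → L
(6,3): only reaches (2,3)(W), (6,1)(W), (6,0)(W), all W → L
(7,2): only reaches (3,2)(W), (7,0)(W), all W → L
(7,3): only reaches (3,3)(W), (7,1)(W), (7,0)(W), all W → L
Every other cell has at least one move into one of the L cells above, so it is W.
L cells per row: a=0: 2, a=1: 2, a=2: 2, a=3: 2, a=4: 2, a=5: 2, a=6: 2, a=7: 2; total 16.

16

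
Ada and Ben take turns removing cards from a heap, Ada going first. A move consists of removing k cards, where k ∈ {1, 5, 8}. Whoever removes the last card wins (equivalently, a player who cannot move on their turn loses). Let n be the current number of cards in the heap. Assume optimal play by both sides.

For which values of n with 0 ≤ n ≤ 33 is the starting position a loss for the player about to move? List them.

Compute win/loss labels from the base case upward. A position with no move is L. Any other position is W if it can reach an L in one move, else L.
n=0: no move → L
n=1: →0(L), so W
n=2: →1(W) only, which is W, so L
n=3: →2(L), so W
n=4: →3(W) only, which is W, so L
n=5: →4(L), so W
n=6: →5(W), 1(W) — all W, so L
n=7: →6(L), so W
n=8: →0(L), so W
n=9: →4(L), so W
n=10: →2(L), so W
n=11: →6(L), so W
n=12: →4(L), so W
n=13: →12(W), 8(W), 5(W) — all W, so L
n=14: →13(L), so W
n=15: →14(W), 10(W), 7(W) — all W, so L
n=16: →15(L), so W
n=17: →16(W), 12(W), 9(W) — all W, so L
n=18: →17(L), so W
n=19: →18(W), 14(W), 11(W) — all W, so L
n=20: →19(L), so W
n=21: →13(L), so W
n=22: →17(L), so W
n=23: →15(L), so W
n=24: →19(L), so W
n=25: →17(L), so W
n=26: →25(W), 21(W), 18(W) — all W, so L
n=27: →26(L), so W
n=28: →27(W), 23(W), 20(W) — all W, so L
n=29: →28(L), so W
n=30: →29(W), 25(W), 22(W) — all W, so L
n=31: →30(L), so W
n=32: →31(W), 27(W), 24(W) — all W, so L
n=33: →32(L), so W
Reading off the rows marked L gives the requested list; there are 12 such values of n.

0, 2, 4, 6, 13, 15, 17, 19, 26, 28, 30, 32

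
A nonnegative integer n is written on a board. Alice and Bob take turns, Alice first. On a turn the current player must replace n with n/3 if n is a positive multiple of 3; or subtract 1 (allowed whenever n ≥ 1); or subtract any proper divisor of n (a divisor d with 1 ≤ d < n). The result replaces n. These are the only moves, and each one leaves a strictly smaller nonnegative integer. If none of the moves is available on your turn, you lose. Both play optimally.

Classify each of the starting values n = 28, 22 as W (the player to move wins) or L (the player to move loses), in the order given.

Work bottom-up. With no move the player to move loses. Otherwise the position is W if at least one move leads to an L position for the opponent, and L if every move leads to a W.
n=0: no move → L
n=1: reaches L-position 0 → W
n=2: only reaches 1(W), which is W → L
n=3: reaches L-position 2 → W
n=4: reaches L-position 2 → W
n=5: only reaches 4(W), which is W → L
n=6: reaches L-position 2 → W
n=7: only reaches 6(W), which is W → L
n=8: reaches L-position 7 → W
n=9: only reaches 3(W), 6(W), 8(W), all W → L
n=10: reaches L-position 5 → W
n=11: only reaches 10(W), which is W → L
n=12: reaches L-position 9 → W
n=13: only reaches 12(W), which is W → L
n=14: reaches L-position 7 → W
n=15: reaches L-position 5 → W
n=16: only reaches 8(W), 12(W), 14(W), 15(W), all W → L
n=17: reaches L-position 16 → W
n=18: reaches L-position 9 → W
n=19: only reaches 18(W), which is W → L
n=20: reaches L-position 16 → W
n=21: reaches L-position 7 → W
n=22: reaches L-position 11 → W
n=23: only reaches 22(W), which is W → L
n=24: reaches L-position 16 → W
n=25: only reaches 20(W), 24(W), all W → L
n=26: reaches L-position 13 → W
n=27: reaches L-position 9 → W
n=28: only reaches 14(W), 21(W), 24(W), 26(W), 27(W), all W → L

28: L, 22: W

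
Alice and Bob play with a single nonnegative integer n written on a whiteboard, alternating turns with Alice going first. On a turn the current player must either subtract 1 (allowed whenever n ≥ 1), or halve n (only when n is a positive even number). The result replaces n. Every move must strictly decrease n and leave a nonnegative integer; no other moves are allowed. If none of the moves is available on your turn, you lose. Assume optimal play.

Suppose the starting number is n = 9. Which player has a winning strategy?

Bob wins.

Work bottom-up. With no move the player to move loses. Otherwise the position is W if at least one move leads to an L position for the opponent, and L if every move leads to a W.
n=0: no move → L
n=1: can move to 0, which is L ⇒ W
n=2: the only move is to 1(W), a W ⇒ L
n=3: can move to 2, which is L ⇒ W
n=4: can move to 2, which is L ⇒ W
n=5: the only move is to 4(W), a W ⇒ L
n=6: can move to 5, which is L ⇒ W
n=7: the only move is to 6(W), a W ⇒ L
n=8: can move to 7, which is L ⇒ W
n=9: the only move is to 8(W), a W ⇒ L
The starting position 9 is L: whatever Alice does, the opponent receives a W position.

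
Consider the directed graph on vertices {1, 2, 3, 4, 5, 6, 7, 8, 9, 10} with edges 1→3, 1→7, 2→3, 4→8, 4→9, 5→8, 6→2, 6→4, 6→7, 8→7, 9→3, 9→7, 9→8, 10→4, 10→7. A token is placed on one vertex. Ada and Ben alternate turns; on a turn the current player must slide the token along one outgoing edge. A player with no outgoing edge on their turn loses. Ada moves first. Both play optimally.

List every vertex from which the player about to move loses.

3, 4, 5, 7

Use the standard recursion: the mover loses at a terminal position; elsewhere, the mover wins exactly when some move hands the opponent an L position.
Every edge goes from a vertex to one that appears earlier in the order 3, 7, 8, 9, 4, 10, 1, 5, 2, 6, so processing vertices in that order labels each vertex after all of its successors.
3: no outgoing edge → L
7: no outgoing edge → L
8: can move to 7, which is L ⇒ W
9: can move to 7, which is L ⇒ W
4: moves to 9(W), 8(W); every one is W ⇒ L
10: can move to 4, which is L ⇒ W
1: can move to 7, which is L ⇒ W
5: the only move is to 8(W), a W ⇒ L
2: can move to 3, which is L ⇒ W
6: can move to 4, which is L ⇒ W
Reading off the rows marked L gives the requested list; there are 4 such vertices.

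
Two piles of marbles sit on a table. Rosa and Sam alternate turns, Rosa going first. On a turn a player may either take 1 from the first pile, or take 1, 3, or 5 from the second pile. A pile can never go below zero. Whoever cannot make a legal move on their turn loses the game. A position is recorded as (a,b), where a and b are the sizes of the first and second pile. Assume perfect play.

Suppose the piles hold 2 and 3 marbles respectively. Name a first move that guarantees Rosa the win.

Build the W/L table. Terminal = L. A non-terminal position is W if it has a move to some L; otherwise it is L.
No move ever increases a pile, so every position that can arise here has a ≤ 2 and b ≤ 3; it is enough to label the cells with 0 ≤ a ≤ 2 and 0 ≤ b ≤ 3.
Every move lowers a or b (never raises either), so fill the grid row by row in increasing a, and left to right within a row: each cell's successors are then already labelled.
      b=0  b=1  b=2  b=3
a=0:    L    W    L    W
a=1:    W    L    W    L
a=2:    L    W    L    W
Cells with no legal move (terminal, hence L): (0,0).
The remaining L cells, each justified by listing all of its moves:
(0,2): the only move is to (0,1)(W), a W ⇒ L
(1,1): moves to (0,1)(W), (1,0)(W); every one is W ⇒ L
(1,3): moves to (0,3)(W), (1,2)(W), (1,0)(W); every one is W ⇒ L
(2,0): the only move is to (1,0)(W), a W ⇒ L
(2,2): moves to (1,2)(W), (2,1)(W); every one is W ⇒ L
Every other cell has at least one move into one of the L cells above, so it is W.
From (2,3), the L positions reachable in one move are: (1,3), (2,2), (2,0). Any move reaching one of these is winning.

Move to (1,3).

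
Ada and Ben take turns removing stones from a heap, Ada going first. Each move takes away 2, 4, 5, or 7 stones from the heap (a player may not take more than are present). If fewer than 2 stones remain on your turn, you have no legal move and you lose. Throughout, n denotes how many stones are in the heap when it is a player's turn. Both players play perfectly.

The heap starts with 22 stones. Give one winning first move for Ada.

Positions with no move are L. A position that does have a move is losing for the player to move precisely when every available move leads to a winning position for the opponent. Fill in the labels:
n=0: no move → L
n=1: no move → L
n=2: W (go to 0, an L position)
n=3: W (go to 1, an L position)
n=4: W (go to 0, an L position)
n=5: W (go to 1, an L position)
n=6: W (go to 1, an L position)
n=7: W (go to 0, an L position)
n=8: W (go to 1, an L position)
n=9: L (options 7(W), 5(W), 4(W), 2(W) are all W)
n=10: L (options 8(W), 6(W), 5(W), 3(W) are all W)
n=11: W (go to 9, an L position)
n=12: W (go to 10, an L position)
n=13: W (go to 9, an L position)
n=14: W (go to 10, an L position)
n=15: W (go to 10, an L position)
n=16: W (go to 9, an L position)
n=17: W (go to 10, an L position)
n=18: L (options 16(W), 14(W), 13(W), 11(W) are all W)
n=19: L (options 17(W), 15(W), 14(W), 12(W) are all W)
n=20: W (go to 18, an L position)
n=21: W (go to 19, an L position)
n=22: W (go to 18, an L position)
From 22, the L positions reachable in one move are: 18.

Remove 4, leaving 18.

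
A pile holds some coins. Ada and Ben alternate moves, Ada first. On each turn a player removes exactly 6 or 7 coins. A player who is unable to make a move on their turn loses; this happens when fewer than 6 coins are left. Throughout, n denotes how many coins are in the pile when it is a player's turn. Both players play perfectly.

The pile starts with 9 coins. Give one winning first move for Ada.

Compute win/loss labels from the base case upward. A position with no move is L. Any other position is W if it can reach an L in one move, else L.
n=0: no move → L
n=1: no move → L
n=2: no move → L
n=3: no move → L
n=4: no move → L
n=5: no move → L
n=6: W (go to 0, an L position)
n=7: W (go to 1, an L position)
n=8: W (go to 2, an L position)
n=9: W (go to 3, an L position)
From 9, the L positions reachable in one move are: 3, 2. Any move reaching one of these is winning.

Remove 6, leaving 3.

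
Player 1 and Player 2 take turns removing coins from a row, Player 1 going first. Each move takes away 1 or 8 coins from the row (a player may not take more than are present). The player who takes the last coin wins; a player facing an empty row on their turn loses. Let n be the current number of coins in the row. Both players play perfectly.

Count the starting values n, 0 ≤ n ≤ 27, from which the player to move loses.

13

Compute win/loss labels from the base case upward. A position with no move is L. Any other position is W if it can reach an L in one move, else L.
n=0: no move → L
n=1: reaches L-position 0 → W
n=2: only reaches 1(W), which is W → L
n=3: reaches L-position 2 → W
n=4: only reaches 3(W), which is W → L
n=5: reaches L-position 4 → W
n=6: only reaches 5(W), which is W → L
n=7: reaches L-position 6 → W
n=8: reaches L-position 0 → W
n=9: only reaches 8(W), 1(W), all W → L
n=10: reaches L-position 9 → W
n=11: only reaches 10(W), 3(W), all W → L
n=12: reaches L-position 11 → W
n=13: only reaches 12(W), 5(W), all W → L
n=14: reaches L-position 13 → W
n=15: only reaches 14(W), 7(W), all W → L
n=16: reaches L-position 15 → W
n=17: reaches L-position 9 → W
n=18: only reaches 17(W), 10(W), all W → L
n=19: reaches L-position 18 → W
n=20: only reaches 19(W), 12(W), all W → L
n=21: reaches L-position 20 → W
n=22: only reaches 21(W), 14(W), all W → L
n=23: reaches L-position 22 → W
n=24: only reaches 23(W), 16(W), all W → L
n=25: reaches L-position 24 → W
n=26: reaches L-position 18 → W
n=27: only reaches 26(W), 19(W), all W → L
L entries with 0 ≤ n ≤ 27: n = 0, 2, 4, 6, 9, 11, 13, 15, 18, 20, 22, 24, 27; that makes 13.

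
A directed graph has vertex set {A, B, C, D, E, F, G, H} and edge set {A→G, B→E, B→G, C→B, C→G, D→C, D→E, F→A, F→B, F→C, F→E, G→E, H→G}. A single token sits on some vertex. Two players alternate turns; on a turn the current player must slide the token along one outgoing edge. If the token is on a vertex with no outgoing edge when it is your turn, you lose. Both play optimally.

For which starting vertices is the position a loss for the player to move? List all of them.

A, C, E, H

Use the standard recursion: the mover loses at a terminal position; elsewhere, the mover wins exactly when some move hands the opponent an L position.
Every edge goes from a vertex to one that appears earlier in the order E, G, B, H, C, A, F, D, so processing vertices in that order labels each vertex after all of its successors.
E: no outgoing edge → L
G: W (go to E, an L position)
B: W (go to E, an L position)
H: L (sole option G(W) is W)
C: L (options B(W), G(W) are all W)
A: L (sole option G(W) is W)
F: W (go to A, an L position)
D: W (go to C, an L position)
Reading off the rows marked L gives the requested list; there are 4 such vertices.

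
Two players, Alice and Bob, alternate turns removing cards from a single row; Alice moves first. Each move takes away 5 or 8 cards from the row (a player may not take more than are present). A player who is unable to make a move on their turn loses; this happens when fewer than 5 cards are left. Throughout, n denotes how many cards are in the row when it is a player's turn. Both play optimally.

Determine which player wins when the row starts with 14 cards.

Bob wins.

Build the W/L table. Terminal = L. A non-terminal position is W if it has a move to some L; otherwise it is L.
n=0: no move → L
n=1: no move → L
n=2: no move → L
n=3: no move → L
n=4: no move → L
n=5: reaches L-position 0 → W
n=6: reaches L-position 1 → W
n=7: reaches L-position 2 → W
n=8: reaches L-position 3 → W
n=9: reaches L-position 4 → W
n=10: reaches L-position 2 → W
n=11: reaches L-position 3 → W
n=12: reaches L-position 4 → W
n=13: only reaches 8(W), 5(W), all W → L
n=14: only reaches 9(W), 6(W), all W → L
The starting position 14 is L: whatever Alice does, the opponent receives a W position.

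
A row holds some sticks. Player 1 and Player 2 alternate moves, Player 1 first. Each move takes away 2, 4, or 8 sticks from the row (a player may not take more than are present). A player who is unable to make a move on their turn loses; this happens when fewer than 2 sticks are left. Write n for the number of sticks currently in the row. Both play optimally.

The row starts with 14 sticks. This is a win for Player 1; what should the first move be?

Remove 2, leaving 12.

Compute win/loss labels from the base case upward. A position with no move is L. Any other position is W if it can reach an L in one move, else L.
n=0: no move → L
n=1: no move → L
n=2: can move to 0, which is L ⇒ W
n=3: can move to 1, which is L ⇒ W
n=4: can move to 0, which is L ⇒ W
n=5: can move to 1, which is L ⇒ W
n=6: moves to 4(W), 2(W); every one is W ⇒ L
n=7: moves to 5(W), 3(W); every one is W ⇒ L
n=8: can move to 6, which is L ⇒ W
n=9: can move to 7, which is L ⇒ W
n=10: can move to 6, which is L ⇒ W
n=11: can move to 7, which is L ⇒ W
n=12: moves to 10(W), 8(W), 4(W); every one is W ⇒ L
n=13: moves to 11(W), 9(W), 5(W); every one is W ⇒ L
n=14: can move to 12, which is L ⇒ W
From 14, the L positions reachable in one move are: 12, 6. Any move reaching one of these is winning.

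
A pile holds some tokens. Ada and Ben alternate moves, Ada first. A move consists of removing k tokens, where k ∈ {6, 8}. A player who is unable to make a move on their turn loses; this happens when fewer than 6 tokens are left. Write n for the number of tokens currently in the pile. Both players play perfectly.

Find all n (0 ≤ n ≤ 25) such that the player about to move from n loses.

0, 1, 2, 3, 4, 5, 14, 15, 16, 17, 18, 19

Use the standard recursion: the mover loses at a terminal position; elsewhere, the mover wins exactly when some move hands the opponent an L position.
n=0: no move → L
n=1: no move → L
n=2: no move → L
n=3: no move → L
n=4: no move → L
n=5: no move → L
n=6: W (go to 0, an L position)
n=7: W (go to 1, an L position)
n=8: W (go to 2, an L position)
n=9: W (go to 3, an L position)
n=10: W (go to 4, an L position)
n=11: W (go to 5, an L position)
n=12: W (go to 4, an L position)
n=13: W (go to 5, an L position)
n=14: L (options 8(W), 6(W) are all W)
n=15: L (options 9(W), 7(W) are all W)
n=16: L (options 10(W), 8(W) are all W)
n=17: L (options 11(W), 9(W) are all W)
n=18: L (options 12(W), 10(W) are all W)
n=19: L (options 13(W), 11(W) are all W)
n=20: W (go to 14, an L position)
n=21: W (go to 15, an L position)
n=22: W (go to 16, an L position)
n=23: W (go to 17, an L position)
n=24: W (go to 18, an L position)
n=25: W (go to 19, an L position)
The losing starting values of n are exactly the entries labelled L in this table (12 of them).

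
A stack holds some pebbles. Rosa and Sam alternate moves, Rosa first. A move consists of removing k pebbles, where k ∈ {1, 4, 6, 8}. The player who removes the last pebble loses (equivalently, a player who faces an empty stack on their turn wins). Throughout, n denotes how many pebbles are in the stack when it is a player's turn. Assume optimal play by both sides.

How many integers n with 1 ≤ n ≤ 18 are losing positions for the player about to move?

Classify positions by backward induction: terminal positions (no move available) are W. From any other position, the mover wins iff some move reaches an L.
n=0: no move; the opponent has just taken the last pebble and therefore loses → W
n=1: L (sole option 0(W) is W)
n=2: W (go to 1, an L position)
n=3: L (sole option 2(W) is W)
n=4: W (go to 3, an L position)
n=5: W (go to 1, an L position)
n=6: L (options 5(W), 2(W), 0(W) are all W)
n=7: W (go to 6, an L position)
n=8: L (options 7(W), 4(W), 2(W), 0(W) are all W)
n=9: W (go to 8, an L position)
n=10: W (go to 6, an L position)
n=11: W (go to 3, an L position)
n=12: W (go to 8, an L position)
n=13: L (options 12(W), 9(W), 7(W), 5(W) are all W)
n=14: W (go to 13, an L position)
n=15: L (options 14(W), 11(W), 9(W), 7(W) are all W)
n=16: W (go to 15, an L position)
n=17: W (go to 13, an L position)
n=18: L (options 17(W), 14(W), 12(W), 10(W) are all W)
L entries with 1 ≤ n ≤ 18 (the range starts at n=1): n = 1, 3, 6, 8, 13, 15, 18; that makes 7.

7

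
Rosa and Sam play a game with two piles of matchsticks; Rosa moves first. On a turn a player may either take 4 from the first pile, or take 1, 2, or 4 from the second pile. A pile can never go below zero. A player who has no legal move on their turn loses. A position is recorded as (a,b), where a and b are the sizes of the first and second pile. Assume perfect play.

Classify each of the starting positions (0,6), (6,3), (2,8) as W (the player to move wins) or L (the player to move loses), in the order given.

Classify positions by backward induction: terminal positions (no move available) are L. From any other position, the mover wins iff some move reaches an L.
No move ever increases a pile, so every position that can arise here has a ≤ 6 and b ≤ 8; it is enough to label the cells with 0 ≤ a ≤ 6 and 0 ≤ b ≤ 8.
Every move lowers a or b (never raises either), so fill the grid row by row in increasing a, and left to right within a row: each cell's successors are then already labelled.
      b=0  b=1  b=2  b=3  b=4  b=5  b=6  b=7  b=8
a=0:    L    W    W    L    W    W    L    W    W
a=1:    L    W    W    L    W    W    L    W    W
a=2:    L    W    W    L    W    W    L    W    W
a=3:    L    W    W    L    W    W    L    W    W
a=4:    W    L    W    W    L    W    W    L    W
a=5:    W    L    W    W    L    W    W    L    W
a=6:    W    L    W    W    L    W    W    L    W
Cells with no legal move (terminal, hence L): (0,0), (1,0), (2,0), (3,0).
The remaining L cells, each justified by listing all of its moves:
(0,3): →(0,2)(W), (0,1)(W) — all W, so L
(0,6): →(0,5)(W), (0,4)(W), (0,2)(W) — all W, so L
(1,3): →(1,2)(W), (1,1)(W) — all W, so L
(1,6): →(1,5)(W), (1,4)(W), (1,2)(W) — all W, so L
(2,3): →(2,2)(W), (2,1)(W) — all W, so L
(2,6): →(2,5)(W), (2,4)(W), (2,2)(W) — all W, so L
(3,3): →(3,2)(W), (3,1)(W) — all W, so L
(3,6): →(3,5)(W), (3,4)(W), (3,2)(W) — all W, so L
(4,1): →(0,1)(W), (4,0)(W) — all W, so L
(4,4): →(0,4)(W), (4,3)(W), (4,2)(W), (4,0)(W) — all W, so L
(4,7): →(0,7)(W), (4,6)(W), (4,5)(W), (4,3)(W) — all W, so L
(5,1): →(1,1)(W), (5,0)(W) — all W, so L
(5,4): →(1,4)(W), (5,3)(W), (5,2)(W), (5,0)(W) — all W, so L
(5,7): →(1,7)(W), (5,6)(W), (5,5)(W), (5,3)(W) — all W, so L
(6,1): →(2,1)(W), (6,0)(W) — all W, so L
(6,4): →(2,4)(W), (6,3)(W), (6,2)(W), (6,0)(W) — all W, so L
(6,7): →(2,7)(W), (6,6)(W), (6,5)(W), (6,3)(W) — all W, so L
Every other cell has at least one move into one of the L cells above, so it is W.
(0,6): one of the L cells justified above, so L
(6,3): the move to (2,3) reaches an L cell, so W
(2,8): the move to (2,6) reaches an L cell, so W

(0,6): L, (6,3): W, (2,8): W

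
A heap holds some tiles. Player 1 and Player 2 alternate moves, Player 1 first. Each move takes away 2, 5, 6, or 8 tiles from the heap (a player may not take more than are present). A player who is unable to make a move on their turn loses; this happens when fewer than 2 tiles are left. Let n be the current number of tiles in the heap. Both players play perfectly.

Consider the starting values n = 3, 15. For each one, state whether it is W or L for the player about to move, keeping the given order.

Use the standard recursion: the mover loses at a terminal position; elsewhere, the mover wins exactly when some move hands the opponent an L position.
n=0: no move → L
n=1: no move → L
n=2: can move to 0, which is L ⇒ W
n=3: can move to 1, which is L ⇒ W
n=4: the only move is to 2(W), a W ⇒ L
n=5: can move to 0, which is L ⇒ W
n=6: can move to 4, which is L ⇒ W
n=7: can move to 1, which is L ⇒ W
n=8: can move to 0, which is L ⇒ W
n=9: can move to 4, which is L ⇒ W
n=10: can move to 4, which is L ⇒ W
n=11: moves to 9(W), 6(W), 5(W), 3(W); every one is W ⇒ L
n=12: can move to 4, which is L ⇒ W
n=13: can move to 11, which is L ⇒ W
n=14: moves to 12(W), 9(W), 8(W), 6(W); every one is W ⇒ L
n=15: moves to 13(W), 10(W), 9(W), 7(W); every one is W ⇒ L

3: W, 15: L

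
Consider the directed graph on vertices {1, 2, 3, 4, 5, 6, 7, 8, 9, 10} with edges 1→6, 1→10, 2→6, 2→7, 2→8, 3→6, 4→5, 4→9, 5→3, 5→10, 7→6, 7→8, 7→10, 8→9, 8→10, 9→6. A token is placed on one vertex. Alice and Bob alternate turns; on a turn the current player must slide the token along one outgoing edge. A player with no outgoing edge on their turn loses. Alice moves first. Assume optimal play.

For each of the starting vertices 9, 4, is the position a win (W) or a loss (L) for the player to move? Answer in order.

Work bottom-up. With no move the player to move loses. Otherwise the position is W if at least one move leads to an L position for the opponent, and L if every move leads to a W.
Every edge goes from a vertex to one that appears earlier in the order 6, 10, 3, 9, 8, 7, 5, 2, 4, 1, so processing vertices in that order labels each vertex after all of its successors.
6: no outgoing edge → L
10: no outgoing edge → L
3: W (go to 6, an L position)
9: W (go to 6, an L position)
8: W (go to 10, an L position)
7: W (go to 10, an L position)
5: W (go to 10, an L position)
2: W (go to 6, an L position)
4: L (options 5(W), 9(W) are all W)
1: W (go to 10, an L position)

9: W, 4: L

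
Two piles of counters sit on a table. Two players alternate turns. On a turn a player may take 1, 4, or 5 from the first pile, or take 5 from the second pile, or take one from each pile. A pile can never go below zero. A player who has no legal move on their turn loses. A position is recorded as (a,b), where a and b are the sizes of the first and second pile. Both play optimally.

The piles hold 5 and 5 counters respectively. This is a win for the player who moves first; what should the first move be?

Positions with no move are L. A position that does have a move is losing for the player to move precisely when every available move leads to a winning position for the opponent. Fill in the labels:
No move ever increases a pile, so every position that can arise here has a ≤ 5 and b ≤ 5; it is enough to label the cells with 0 ≤ a ≤ 5 and 0 ≤ b ≤ 5.
Every move lowers a or b (never raises either), so fill the grid row by row in increasing a, and left to right within a row: each cell's successors are then already labelled.
      b=0  b=1  b=2  b=3  b=4  b=5
a=0:    L    L    L    L    L    W
a=1:    W    W    W    W    W    W
a=2:    L    L    L    L    L    W
a=3:    W    W    W    W    W    W
a=4:    W    W    W    W    W    L
a=5:    W    W    W    W    W    W
Cells with no legal move (terminal, hence L): (0,0), (0,1), (0,2), (0,3), (0,4).
The remaining L cells, each justified by listing all of its moves:
(2,0): →(1,0)(W) only, which is W, so L
(2,1): →(1,1)(W), (1,0)(W) — all W, so L
(2,2): →(1,2)(W), (1,1)(W) — all W, so L
(2,3): →(1,3)(W), (1,2)(W) — all W, so L
(2,4): →(1,4)(W), (1,3)(W) — all W, so L
(4,5): →(3,5)(W), (0,5)(W), (4,0)(W), (3,4)(W) — all W, so L
Every other cell has at least one move into one of the L cells above, so it is W.
From (5,5), the L positions reachable in one move are: (4,5).

Move to (4,5).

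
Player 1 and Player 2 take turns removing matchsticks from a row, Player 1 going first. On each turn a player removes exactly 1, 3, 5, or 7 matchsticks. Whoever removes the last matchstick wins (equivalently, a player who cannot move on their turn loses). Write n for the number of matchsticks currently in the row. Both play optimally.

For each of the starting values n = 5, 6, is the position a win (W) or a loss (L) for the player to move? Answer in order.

5: W, 6: L

Compute win/loss labels from the base case upward. A position with no move is L. Any other position is W if it can reach an L in one move, else L.
n=0: no move → L
n=1: can move to 0, which is L ⇒ W
n=2: the only move is to 1(W), a W ⇒ L
n=3: can move to 2, which is L ⇒ W
n=4: moves to 3(W), 1(W); every one is W ⇒ L
n=5: can move to 4, which is L ⇒ W
n=6: moves to 5(W), 3(W), 1(W); every one is W ⇒ L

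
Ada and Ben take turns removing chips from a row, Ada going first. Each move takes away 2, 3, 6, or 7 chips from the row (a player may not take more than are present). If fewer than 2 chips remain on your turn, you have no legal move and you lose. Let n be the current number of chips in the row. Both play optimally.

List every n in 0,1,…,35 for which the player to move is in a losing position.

0, 1, 5, 9, 10, 14, 18, 19, 23, 27, 28, 32

Work bottom-up. With no move the player to move loses. Otherwise the position is W if at least one move leads to an L position for the opponent, and L if every move leads to a W.
n=0: no move → L
n=1: no move → L
n=2: reaches L-position 0 → W
n=3: reaches L-position 1 → W
n=4: reaches L-position 1 → W
n=5: only reaches 3(W), 2(W), all W → L
n=6: reaches L-position 0 → W
n=7: reaches L-position 5 → W
n=8: reaches L-position 5 → W
n=9: only reaches 7(W), 6(W), 3(W), 2(W), all W → L
n=10: only reaches 8(W), 7(W), 4(W), 3(W), all W → L
n=11: reaches L-position 9 → W
n=12: reaches L-position 10 → W
n=13: reaches L-position 10 → W
n=14: only reaches 12(W), 11(W), 8(W), 7(W), all W → L
n=15: reaches L-position 9 → W
n=16: reaches L-position 14 → W
n=17: reaches L-position 14 → W
n=18: only reaches 16(W), 15(W), 12(W), 11(W), all W → L
n=19: only reaches 17(W), 16(W), 13(W), 12(W), all W → L
n=20: reaches L-position 18 → W
n=21: reaches L-position 19 → W
n=22: reaches L-position 19 → W
n=23: only reaches 21(W), 20(W), 17(W), 16(W), all W → L
n=24: reaches L-position 18 → W
n=25: reaches L-position 23 → W
n=26: reaches L-position 23 → W
n=27: only reaches 25(W), 24(W), 21(W), 20(W), all W → L
n=28: only reaches 26(W), 25(W), 22(W), 21(W), all W → L
n=29: reaches L-position 27 → W
n=30: reaches L-position 28 → W
n=31: reaches L-position 28 → W
n=32: only reaches 30(W), 29(W), 26(W), 25(W), all W → L
n=33: reaches L-position 27 → W
n=34: reaches L-position 32 → W
n=35: reaches L-position 32 → W
Reading off the rows marked L gives the requested list; there are 12 such values of n.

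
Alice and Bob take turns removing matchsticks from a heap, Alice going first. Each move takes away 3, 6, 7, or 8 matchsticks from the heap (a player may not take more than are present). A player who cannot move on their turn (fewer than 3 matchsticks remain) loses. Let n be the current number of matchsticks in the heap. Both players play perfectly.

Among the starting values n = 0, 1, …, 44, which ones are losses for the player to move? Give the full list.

0, 1, 2, 11, 12, 13, 22, 23, 24, 33, 34, 35, 44

Label each position W (a win for the player to move) or L (a loss). A position with no legal move is L; any other position is W exactly when some move reaches an L, and L when every move reaches a W.
n=0: no move → L
n=1: no move → L
n=2: no move → L
n=3: W (go to 0, an L position)
n=4: W (go to 1, an L position)
n=5: W (go to 2, an L position)
n=6: W (go to 0, an L position)
n=7: W (go to 1, an L position)
n=8: W (go to 2, an L position)
n=9: W (go to 2, an L position)
n=10: W (go to 2, an L position)
n=11: L (options 8(W), 5(W), 4(W), 3(W) are all W)
n=12: L (options 9(W), 6(W), 5(W), 4(W) are all W)
n=13: L (options 10(W), 7(W), 6(W), 5(W) are all W)
n=14: W (go to 11, an L position)
n=15: W (go to 12, an L position)
n=16: W (go to 13, an L position)
n=17: W (go to 11, an L position)
n=18: W (go to 12, an L position)
n=19: W (go to 13, an L position)
n=20: W (go to 13, an L position)
n=21: W (go to 13, an L position)
n=22: L (options 19(W), 16(W), 15(W), 14(W) are all W)
n=23: L (options 20(W), 17(W), 16(W), 15(W) are all W)
n=24: L (options 21(W), 18(W), 17(W), 16(W) are all W)
n=25: W (go to 22, an L position)
n=26: W (go to 23, an L position)
n=27: W (go to 24, an L position)
n=28: W (go to 22, an L position)
n=29: W (go to 23, an L position)
n=30: W (go to 24, an L position)
n=31: W (go to 24, an L position)
n=32: W (go to 24, an L position)
n=33: L (options 30(W), 27(W), 26(W), 25(W) are all W)
n=34: L (options 31(W), 28(W), 27(W), 26(W) are all W)
n=35: L (options 32(W), 29(W), 28(W), 27(W) are all W)
n=36: W (go to 33, an L position)
n=37: W (go to 34, an L position)
n=38: W (go to 35, an L position)
n=39: W (go to 33, an L position)
n=40: W (go to 34, an L position)
n=41: W (go to 35, an L position)
n=42: W (go to 35, an L position)
n=43: W (go to 35, an L position)
n=44: L (options 41(W), 38(W), 37(W), 36(W) are all W)
The losing starting values of n are exactly the entries labelled L in this table (13 of them).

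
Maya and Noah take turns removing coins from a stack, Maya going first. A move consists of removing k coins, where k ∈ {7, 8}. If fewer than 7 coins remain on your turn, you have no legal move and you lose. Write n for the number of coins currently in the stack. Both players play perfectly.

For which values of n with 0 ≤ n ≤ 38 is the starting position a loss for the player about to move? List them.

Build the W/L table. Terminal = L. A non-terminal position is W if it has a move to some L; otherwise it is L.
n=0: no move → L
n=1: no move → L
n=2: no move → L
n=3: no move → L
n=4: no move → L
n=5: no move → L
n=6: no move → L
n=7: →0(L), so W
n=8: →1(L), so W
n=9: →2(L), so W
n=10: →3(L), so W
n=11: →4(L), so W
n=12: →5(L), so W
n=13: →6(L), so W
n=14: →6(L), so W
n=15: →8(W), 7(W) — all W, so L
n=16: →9(W), 8(W) — all W, so L
n=17: →10(W), 9(W) — all W, so L
n=18: →11(W), 10(W) — all W, so L
n=19: →12(W), 11(W) — all W, so L
n=20: →13(W), 12(W) — all W, so L
n=21: →14(W), 13(W) — all W, so L
n=22: →15(L), so W
n=23: →16(L), so W
n=24: →17(L), so W
n=25: →18(L), so W
n=26: →19(L), so W
n=27: →20(L), so W
n=28: →21(L), so W
n=29: →21(L), so W
n=30: →23(W), 22(W) — all W, so L
n=31: →24(W), 23(W) — all W, so L
n=32: →25(W), 24(W) — all W, so L
n=33: →26(W), 25(W) — all W, so L
n=34: →27(W), 26(W) — all W, so L
n=35: →28(W), 27(W) — all W, so L
n=36: →29(W), 28(W) — all W, so L
n=37: →30(L), so W
n=38: →31(L), so W
The losing starting values of n are exactly the entries labelled L in this table (21 of them).

0, 1, 2, 3, 4, 5, 6, 15, 16, 17, 18, 19, 20, 21, 30, 31, 32, 33, 34, 35, 36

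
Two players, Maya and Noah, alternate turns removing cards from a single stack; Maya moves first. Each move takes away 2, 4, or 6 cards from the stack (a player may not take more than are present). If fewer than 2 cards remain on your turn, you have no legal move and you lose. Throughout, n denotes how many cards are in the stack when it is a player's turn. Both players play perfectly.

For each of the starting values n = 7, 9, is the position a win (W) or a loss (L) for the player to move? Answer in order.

Use the standard recursion: the mover loses at a terminal position; elsewhere, the mover wins exactly when some move hands the opponent an L position.
n=0: no move → L
n=1: no move → L
n=2: can move to 0, which is L ⇒ W
n=3: can move to 1, which is L ⇒ W
n=4: can move to 0, which is L ⇒ W
n=5: can move to 1, which is L ⇒ W
n=6: can move to 0, which is L ⇒ W
n=7: can move to 1, which is L ⇒ W
n=8: moves to 6(W), 4(W), 2(W); every one is W ⇒ L
n=9: moves to 7(W), 5(W), 3(W); every one is W ⇒ L

7: W, 9: L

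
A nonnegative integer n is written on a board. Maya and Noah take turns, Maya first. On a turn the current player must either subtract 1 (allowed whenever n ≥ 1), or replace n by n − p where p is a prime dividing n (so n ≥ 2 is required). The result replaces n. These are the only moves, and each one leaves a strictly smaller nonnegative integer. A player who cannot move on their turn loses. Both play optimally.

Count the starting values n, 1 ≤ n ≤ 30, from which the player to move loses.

Build the W/L table. Terminal = L. A non-terminal position is W if it has a move to some L; otherwise it is L.
n=0: no move → L
n=1: can move to 0, which is L ⇒ W
n=2: can move to 0, which is L ⇒ W
n=3: can move to 0, which is L ⇒ W
n=4: moves to 2(W), 3(W); every one is W ⇒ L
n=5: can move to 0, which is L ⇒ W
n=6: can move to 4, which is L ⇒ W
n=7: can move to 0, which is L ⇒ W
n=8: moves to 6(W), 7(W); every one is W ⇒ L
n=9: can move to 8, which is L ⇒ W
n=10: can move to 8, which is L ⇒ W
n=11: can move to 0, which is L ⇒ W
n=12: moves to 9(W), 10(W), 11(W); every one is W ⇒ L
n=13: can move to 0, which is L ⇒ W
n=14: can move to 12, which is L ⇒ W
n=15: can move to 12, which is L ⇒ W
n=16: moves to 14(W), 15(W); every one is W ⇒ L
n=17: can move to 0, which is L ⇒ W
n=18: can move to 16, which is L ⇒ W
n=19: can move to 0, which is L ⇒ W
n=20: moves to 15(W), 18(W), 19(W); every one is W ⇒ L
n=21: can move to 20, which is L ⇒ W
n=22: can move to 20, which is L ⇒ W
n=23: can move to 0, which is L ⇒ W
n=24: moves to 21(W), 22(W), 23(W); every one is W ⇒ L
n=25: can move to 20, which is L ⇒ W
n=26: can move to 24, which is L ⇒ W
n=27: can move to 24, which is L ⇒ W
n=28: moves to 21(W), 26(W), 27(W); every one is W ⇒ L
n=29: can move to 0, which is L ⇒ W
n=30: can move to 28, which is L ⇒ W
L entries with 1 ≤ n ≤ 30 (n=0 is outside the asked range and is not counted): n = 4, 8, 12, 16, 20, 24, 28; that makes 7.

7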